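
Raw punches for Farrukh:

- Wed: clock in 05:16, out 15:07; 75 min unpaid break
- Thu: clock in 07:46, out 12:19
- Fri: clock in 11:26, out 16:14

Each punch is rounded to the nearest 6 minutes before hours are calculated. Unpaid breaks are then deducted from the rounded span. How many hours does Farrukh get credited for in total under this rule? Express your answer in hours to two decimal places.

17.85 hours

Wed: in 05:16→05:18, out 15:07→15:06; 9 h 48 min − 75 min = 8 h 33 min
Thu: in 07:46→07:48, out 12:19→12:18; 4 h 30 min
Fri: in 11:26→11:24, out 16:14→16:12; 4 h 48 min
Total credited: 17 h 51 min.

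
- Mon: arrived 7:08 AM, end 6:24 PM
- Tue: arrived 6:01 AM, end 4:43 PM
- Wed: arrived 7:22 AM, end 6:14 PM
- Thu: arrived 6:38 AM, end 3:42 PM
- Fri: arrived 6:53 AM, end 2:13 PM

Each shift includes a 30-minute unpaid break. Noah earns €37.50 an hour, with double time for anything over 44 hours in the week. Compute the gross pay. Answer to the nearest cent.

€1855.00

Mon: 7:08 AM–6:24 PM = 11 h 16 min; less 30 min break → 10 h 46 min
Tue: 6:01 AM–4:43 PM = 10 h 42 min; less 30 min break → 10 h 12 min
Wed: 7:22 AM–6:14 PM = 10 h 52 min; less 30 min break → 10 h 22 min
Thu: 6:38 AM–3:42 PM = 9 h 4 min; less 30 min break → 8 h 34 min
Fri: 6:53 AM–2:13 PM = 7 h 20 min; less 30 min break → 6 h 50 min
Total worked: 46 h 44 min = 2804 min.
Regular 44 h 0 min = 2640 min at €37.50/h; overtime 2 h 44 min = 164 min at €75.00/h.
Pay = (2640 × €37.50 + 164 × €75.00) ÷ 60 = €1855.00.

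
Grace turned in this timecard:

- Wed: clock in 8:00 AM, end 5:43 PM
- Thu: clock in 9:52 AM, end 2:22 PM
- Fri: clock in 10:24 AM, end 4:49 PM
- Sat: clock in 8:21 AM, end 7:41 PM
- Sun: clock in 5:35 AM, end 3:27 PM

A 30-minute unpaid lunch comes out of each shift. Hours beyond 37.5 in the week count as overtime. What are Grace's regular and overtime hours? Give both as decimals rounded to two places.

Regular 37.50 hours, overtime 1.83 hours

Wed: 8:00 AM–5:43 PM = 9 h 43 min; less 30 min break → 9 h 13 min
Thu: 9:52 AM–2:22 PM = 4 h 30 min; less 30 min break → 4 h 0 min
Fri: 10:24 AM–4:49 PM = 6 h 25 min; less 30 min break → 5 h 55 min
Sat: 8:21 AM–7:41 PM = 11 h 20 min; less 30 min break → 10 h 50 min
Sun: 5:35 AM–3:27 PM = 9 h 52 min; less 30 min break → 9 h 22 min
Total worked: 39 h 20 min = 39.33 h.
Threshold 37.5 h → overtime 1 h 50 min, regular 37 h 30 min.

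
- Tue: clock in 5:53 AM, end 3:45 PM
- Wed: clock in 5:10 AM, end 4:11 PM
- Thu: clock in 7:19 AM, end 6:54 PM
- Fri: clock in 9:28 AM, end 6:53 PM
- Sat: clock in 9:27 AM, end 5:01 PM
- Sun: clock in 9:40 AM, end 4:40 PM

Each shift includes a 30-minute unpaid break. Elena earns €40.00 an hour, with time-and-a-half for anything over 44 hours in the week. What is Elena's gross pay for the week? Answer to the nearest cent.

€2327.00

Tue: 5:53 AM–3:45 PM = 9 h 52 min; less 30 min break → 9 h 22 min
Wed: 5:10 AM–4:11 PM = 11 h 1 min; less 30 min break → 10 h 31 min
Thu: 7:19 AM–6:54 PM = 11 h 35 min; less 30 min break → 11 h 5 min
Fri: 9:28 AM–6:53 PM = 9 h 25 min; less 30 min break → 8 h 55 min
Sat: 9:27 AM–5:01 PM = 7 h 34 min; less 30 min break → 7 h 4 min
Sun: 9:40 AM–4:40 PM = 7 h 0 min; less 30 min break → 6 h 30 min
Total worked: 53 h 27 min = 3207 min.
Regular 44 h 0 min = 2640 min at €40.00/h; overtime 9 h 27 min = 567 min at €60.00/h.
Pay = (2640 × €40.00 + 567 × €60.00) ÷ 60 = €2327.00.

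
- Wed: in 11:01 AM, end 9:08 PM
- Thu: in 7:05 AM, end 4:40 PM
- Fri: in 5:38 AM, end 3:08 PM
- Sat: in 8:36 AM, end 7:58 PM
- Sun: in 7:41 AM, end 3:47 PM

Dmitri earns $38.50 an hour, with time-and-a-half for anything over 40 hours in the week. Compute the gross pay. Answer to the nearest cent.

Wed: 11:01 AM–9:08 PM = 10 h 7 min
Thu: 7:05 AM–4:40 PM = 9 h 35 min
Fri: 5:38 AM–3:08 PM = 9 h 30 min
Sat: 8:36 AM–7:58 PM = 11 h 22 min
Sun: 7:41 AM–3:47 PM = 8 h 6 min
Total worked: 48 h 40 min = 2920 min.
Regular 40 h 0 min = 2400 min at $38.50/h; overtime 8 h 40 min = 520 min at $57.75/h.
Pay = (2400 × $38.50 + 520 × $57.75) ÷ 60 = $2040.50.

$2040.50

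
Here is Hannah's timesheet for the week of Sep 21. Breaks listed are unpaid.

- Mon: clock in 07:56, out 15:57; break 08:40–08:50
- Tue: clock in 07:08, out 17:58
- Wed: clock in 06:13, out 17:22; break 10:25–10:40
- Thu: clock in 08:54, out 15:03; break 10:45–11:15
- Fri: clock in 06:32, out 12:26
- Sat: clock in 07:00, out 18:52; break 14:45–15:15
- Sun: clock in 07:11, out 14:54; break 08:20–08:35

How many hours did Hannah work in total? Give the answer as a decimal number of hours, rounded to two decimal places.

59.97 hours

Mon: 07:56–15:57 = 8 h 1 min; less 10 min break → 7 h 51 min
Tue: 07:08–17:58 = 10 h 50 min
Wed: 06:13–17:22 = 11 h 9 min; less 15 min break → 10 h 54 min
Thu: 08:54–15:03 = 6 h 9 min; less 30 min break → 5 h 39 min
Fri: 06:32–12:26 = 5 h 54 min
Sat: 07:00–18:52 = 11 h 52 min; less 30 min break → 11 h 22 min
Sun: 07:11–14:54 = 7 h 43 min; less 15 min break → 7 h 28 min
Total: 7 h 51 min + 10 h 50 min + 10 h 54 min + 5 h 39 min + 5 h 54 min + 11 h 22 min + 7 h 28 min = 59 h 58 min.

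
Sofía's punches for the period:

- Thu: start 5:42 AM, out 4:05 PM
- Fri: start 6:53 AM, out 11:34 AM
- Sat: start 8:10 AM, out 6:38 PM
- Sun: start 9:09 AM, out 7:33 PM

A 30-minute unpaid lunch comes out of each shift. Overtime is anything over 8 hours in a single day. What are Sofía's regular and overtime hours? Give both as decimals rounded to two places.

Thu: 5:42 AM–4:05 PM = 10 h 23 min; less 30 min break → 9 h 53 min
Fri: 6:53 AM–11:34 AM = 4 h 41 min; less 30 min break → 4 h 11 min
Sat: 8:10 AM–6:38 PM = 10 h 28 min; less 30 min break → 9 h 58 min
Sun: 9:09 AM–7:33 PM = 10 h 24 min; less 30 min break → 9 h 54 min
Thu reg 8 h 0 min / OT 1 h 53 min; Fri reg 4 h 11 min / OT 0 h 0 min; Sat reg 8 h 0 min / OT 1 h 58 min; Sun reg 8 h 0 min / OT 1 h 54 min.
Totals: regular 28 h 11 min, overtime 5 h 45 min.

Regular 28.18 hours, overtime 5.75 hours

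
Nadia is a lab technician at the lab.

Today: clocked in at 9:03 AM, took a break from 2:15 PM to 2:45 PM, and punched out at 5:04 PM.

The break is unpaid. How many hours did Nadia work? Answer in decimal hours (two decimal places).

7.52 hours

Today: 9:03 AM–5:04 PM = 8 h 1 min; less 30 min break → 7 h 31 min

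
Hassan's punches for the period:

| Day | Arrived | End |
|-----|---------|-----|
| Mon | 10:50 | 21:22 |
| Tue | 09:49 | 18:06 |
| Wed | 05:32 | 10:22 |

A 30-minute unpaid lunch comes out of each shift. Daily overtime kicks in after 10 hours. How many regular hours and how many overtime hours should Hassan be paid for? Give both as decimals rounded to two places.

Mon: 10:50–21:22 = 10 h 32 min; less 30 min break → 10 h 2 min
Tue: 09:49–18:06 = 8 h 17 min; less 30 min break → 7 h 47 min
Wed: 05:32–10:22 = 4 h 50 min; less 30 min break → 4 h 20 min
Mon reg 10 h 0 min / OT 0 h 2 min; Tue reg 7 h 47 min / OT 0 h 0 min; Wed reg 4 h 20 min / OT 0 h 0 min.
Totals: regular 22 h 7 min, overtime 0 h 2 min.

Regular 22.12 hours, overtime 0.03 hours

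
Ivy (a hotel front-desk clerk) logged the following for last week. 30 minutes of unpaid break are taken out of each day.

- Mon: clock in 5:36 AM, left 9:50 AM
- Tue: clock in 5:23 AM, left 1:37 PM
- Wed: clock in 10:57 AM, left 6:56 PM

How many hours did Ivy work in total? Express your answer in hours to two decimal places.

18.95 hours

Mon: 5:36 AM–9:50 AM = 4 h 14 min; less 30 min break → 3 h 44 min
Tue: 5:23 AM–1:37 PM = 8 h 14 min; less 30 min break → 7 h 44 min
Wed: 10:57 AM–6:56 PM = 7 h 59 min; less 30 min break → 7 h 29 min
Total: 3 h 44 min + 7 h 44 min + 7 h 29 min = 18 h 57 min.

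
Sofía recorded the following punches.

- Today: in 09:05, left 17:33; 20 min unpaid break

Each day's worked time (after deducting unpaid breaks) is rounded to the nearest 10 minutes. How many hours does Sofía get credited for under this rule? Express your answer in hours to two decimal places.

Today: 09:05–17:33 = 8 h 28 min − 20 min = 8 h 8 min → rounds to 8 h 10 min

8.17 hours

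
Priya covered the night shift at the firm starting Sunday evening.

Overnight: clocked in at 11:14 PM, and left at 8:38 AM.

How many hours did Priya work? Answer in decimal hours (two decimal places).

9.40 hours

Overnight: 11:14 PM → midnight = 0 h 46 min; midnight → 8:38 AM = 8 h 38 min; span 9 h 24 min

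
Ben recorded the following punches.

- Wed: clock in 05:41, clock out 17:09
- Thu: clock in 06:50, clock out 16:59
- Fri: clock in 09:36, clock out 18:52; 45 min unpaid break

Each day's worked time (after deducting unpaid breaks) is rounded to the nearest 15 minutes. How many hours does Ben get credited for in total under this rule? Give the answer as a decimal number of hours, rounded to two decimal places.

30.25 hours

Wed: 05:41–17:09 = 11 h 28 min → rounds to 11 h 30 min
Thu: 06:50–16:59 = 10 h 9 min → rounds to 10 h 15 min
Fri: 09:36–18:52 = 9 h 16 min − 45 min = 8 h 31 min → rounds to 8 h 30 min
Total credited: 30 h 15 min.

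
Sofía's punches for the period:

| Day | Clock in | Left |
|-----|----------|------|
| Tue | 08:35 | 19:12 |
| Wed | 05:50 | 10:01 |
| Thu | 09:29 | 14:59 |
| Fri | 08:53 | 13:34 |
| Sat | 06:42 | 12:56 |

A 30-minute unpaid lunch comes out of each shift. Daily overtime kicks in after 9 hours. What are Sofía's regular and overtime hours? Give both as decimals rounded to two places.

Tue: 08:35–19:12 = 10 h 37 min; less 30 min break → 10 h 7 min
Wed: 05:50–10:01 = 4 h 11 min; less 30 min break → 3 h 41 min
Thu: 09:29–14:59 = 5 h 30 min; less 30 min break → 5 h 0 min
Fri: 08:53–13:34 = 4 h 41 min; less 30 min break → 4 h 11 min
Sat: 06:42–12:56 = 6 h 14 min; less 30 min break → 5 h 44 min
Tue reg 9 h 0 min / OT 1 h 7 min; Wed reg 3 h 41 min / OT 0 h 0 min; Thu reg 5 h 0 min / OT 0 h 0 min; Fri reg 4 h 11 min / OT 0 h 0 min; Sat reg 5 h 44 min / OT 0 h 0 min.
Totals: regular 27 h 36 min, overtime 1 h 7 min.

Regular 27.60 hours, overtime 1.12 hours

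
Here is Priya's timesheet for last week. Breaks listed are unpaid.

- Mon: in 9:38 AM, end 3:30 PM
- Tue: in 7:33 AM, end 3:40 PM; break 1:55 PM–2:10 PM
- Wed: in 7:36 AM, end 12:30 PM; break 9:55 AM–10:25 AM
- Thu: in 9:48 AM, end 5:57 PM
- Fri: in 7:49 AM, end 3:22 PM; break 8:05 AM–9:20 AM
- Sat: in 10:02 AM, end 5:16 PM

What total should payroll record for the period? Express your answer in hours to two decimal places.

Mon: 9:38 AM–3:30 PM = 5 h 52 min
Tue: 7:33 AM–3:40 PM = 8 h 7 min; less 15 min break → 7 h 52 min
Wed: 7:36 AM–12:30 PM = 4 h 54 min; less 30 min break → 4 h 24 min
Thu: 9:48 AM–5:57 PM = 8 h 9 min
Fri: 7:49 AM–3:22 PM = 7 h 33 min; less 75 min break → 6 h 18 min
Sat: 10:02 AM–5:16 PM = 7 h 14 min
Total: 5 h 52 min + 7 h 52 min + 4 h 24 min + 8 h 9 min + 6 h 18 min + 7 h 14 min = 39 h 49 min.

39.82 hours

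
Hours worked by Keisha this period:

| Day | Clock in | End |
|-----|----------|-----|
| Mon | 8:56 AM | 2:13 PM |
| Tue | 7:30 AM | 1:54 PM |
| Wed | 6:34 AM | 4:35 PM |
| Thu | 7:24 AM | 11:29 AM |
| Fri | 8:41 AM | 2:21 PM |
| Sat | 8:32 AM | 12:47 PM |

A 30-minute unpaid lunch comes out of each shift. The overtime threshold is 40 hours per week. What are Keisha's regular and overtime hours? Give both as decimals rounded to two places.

Regular 32.70 hours, overtime 0.00 hours

Mon: 8:56 AM–2:13 PM = 5 h 17 min; less 30 min break → 4 h 47 min
Tue: 7:30 AM–1:54 PM = 6 h 24 min; less 30 min break → 5 h 54 min
Wed: 6:34 AM–4:35 PM = 10 h 1 min; less 30 min break → 9 h 31 min
Thu: 7:24 AM–11:29 AM = 4 h 5 min; less 30 min break → 3 h 35 min
Fri: 8:41 AM–2:21 PM = 5 h 40 min; less 30 min break → 5 h 10 min
Sat: 8:32 AM–12:47 PM = 4 h 15 min; less 30 min break → 3 h 45 min
Total worked: 32 h 42 min = 32.70 h.
Threshold 40 h → overtime 0 h 0 min, regular 32 h 42 min.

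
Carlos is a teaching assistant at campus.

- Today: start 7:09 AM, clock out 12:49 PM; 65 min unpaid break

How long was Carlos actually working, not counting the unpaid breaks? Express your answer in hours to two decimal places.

4.58 hours

Today: 7:09 AM–12:49 PM = 5 h 40 min; less 65 min break → 4 h 35 min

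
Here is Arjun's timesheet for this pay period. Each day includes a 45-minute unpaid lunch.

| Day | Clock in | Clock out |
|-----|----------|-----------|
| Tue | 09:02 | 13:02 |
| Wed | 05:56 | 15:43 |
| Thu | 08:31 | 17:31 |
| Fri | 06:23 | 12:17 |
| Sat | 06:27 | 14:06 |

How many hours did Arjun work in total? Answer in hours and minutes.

Tue: 09:02–13:02 = 4 h 0 min; less 45 min break → 3 h 15 min
Wed: 05:56–15:43 = 9 h 47 min; less 45 min break → 9 h 2 min
Thu: 08:31–17:31 = 9 h 0 min; less 45 min break → 8 h 15 min
Fri: 06:23–12:17 = 5 h 54 min; less 45 min break → 5 h 9 min
Sat: 06:27–14:06 = 7 h 39 min; less 45 min break → 6 h 54 min
Total: 3 h 15 min + 9 h 2 min + 8 h 15 min + 5 h 9 min + 6 h 54 min = 32 h 35 min.

32 h 35 min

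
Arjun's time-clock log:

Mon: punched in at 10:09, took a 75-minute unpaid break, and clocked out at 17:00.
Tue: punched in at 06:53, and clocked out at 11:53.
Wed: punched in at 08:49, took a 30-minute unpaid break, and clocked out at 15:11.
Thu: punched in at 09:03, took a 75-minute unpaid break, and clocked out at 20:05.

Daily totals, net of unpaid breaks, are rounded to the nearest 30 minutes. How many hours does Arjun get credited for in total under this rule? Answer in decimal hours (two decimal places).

26.50 hours

Mon: 10:09–17:00 = 6 h 51 min − 75 min = 5 h 36 min → rounds to 5 h 30 min
Tue: 06:53–11:53 = 5 h 0 min → rounds to 5 h 0 min
Wed: 08:49–15:11 = 6 h 22 min − 30 min = 5 h 52 min → rounds to 6 h 0 min
Thu: 09:03–20:05 = 11 h 2 min − 75 min = 9 h 47 min → rounds to 10 h 0 min
Total credited: 26 h 30 min.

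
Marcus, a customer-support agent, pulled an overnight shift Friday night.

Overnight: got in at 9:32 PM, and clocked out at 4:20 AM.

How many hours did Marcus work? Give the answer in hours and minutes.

6 h 48 min

Overnight: 9:32 PM → midnight = 2 h 28 min; midnight → 4:20 AM = 4 h 20 min; span 6 h 48 min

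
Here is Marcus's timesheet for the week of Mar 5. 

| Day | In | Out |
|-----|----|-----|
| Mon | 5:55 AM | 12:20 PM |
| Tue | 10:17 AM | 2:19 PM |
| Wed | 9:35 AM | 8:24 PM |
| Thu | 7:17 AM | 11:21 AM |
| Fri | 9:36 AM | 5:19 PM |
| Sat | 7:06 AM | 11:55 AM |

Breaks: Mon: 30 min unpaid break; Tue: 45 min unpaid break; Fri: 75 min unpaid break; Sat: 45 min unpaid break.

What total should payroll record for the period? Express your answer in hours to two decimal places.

Mon: 5:55 AM–12:20 PM = 6 h 25 min; less 30 min break → 5 h 55 min
Tue: 10:17 AM–2:19 PM = 4 h 2 min; less 45 min break → 3 h 17 min
Wed: 9:35 AM–8:24 PM = 10 h 49 min
Thu: 7:17 AM–11:21 AM = 4 h 4 min
Fri: 9:36 AM–5:19 PM = 7 h 43 min; less 75 min break → 6 h 28 min
Sat: 7:06 AM–11:55 AM = 4 h 49 min; less 45 min break → 4 h 4 min
Total: 5 h 55 min + 3 h 17 min + 10 h 49 min + 4 h 4 min + 6 h 28 min + 4 h 4 min = 34 h 37 min.

34.62 hours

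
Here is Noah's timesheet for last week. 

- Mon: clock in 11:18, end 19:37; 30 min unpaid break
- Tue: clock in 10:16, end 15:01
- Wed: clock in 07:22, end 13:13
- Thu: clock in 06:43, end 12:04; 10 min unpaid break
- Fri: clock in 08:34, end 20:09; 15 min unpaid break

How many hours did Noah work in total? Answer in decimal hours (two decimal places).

34.93 hours

Mon: 11:18–19:37 = 8 h 19 min; less 30 min break → 7 h 49 min
Tue: 10:16–15:01 = 4 h 45 min
Wed: 07:22–13:13 = 5 h 51 min
Thu: 06:43–12:04 = 5 h 21 min; less 10 min break → 5 h 11 min
Fri: 08:34–20:09 = 11 h 35 min; less 15 min break → 11 h 20 min
Total: 7 h 49 min + 4 h 45 min + 5 h 51 min + 5 h 11 min + 11 h 20 min = 34 h 56 min.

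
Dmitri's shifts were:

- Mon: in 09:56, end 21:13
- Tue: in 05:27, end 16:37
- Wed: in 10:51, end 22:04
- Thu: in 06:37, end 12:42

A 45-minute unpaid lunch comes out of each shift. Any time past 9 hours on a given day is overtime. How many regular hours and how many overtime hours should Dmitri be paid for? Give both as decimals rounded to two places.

Regular 32.33 hours, overtime 4.42 hours

Mon: 09:56–21:13 = 11 h 17 min; less 45 min break → 10 h 32 min
Tue: 05:27–16:37 = 11 h 10 min; less 45 min break → 10 h 25 min
Wed: 10:51–22:04 = 11 h 13 min; less 45 min break → 10 h 28 min
Thu: 06:37–12:42 = 6 h 5 min; less 45 min break → 5 h 20 min
Mon reg 9 h 0 min / OT 1 h 32 min; Tue reg 9 h 0 min / OT 1 h 25 min; Wed reg 9 h 0 min / OT 1 h 28 min; Thu reg 5 h 20 min / OT 0 h 0 min.
Totals: regular 32 h 20 min, overtime 4 h 25 min.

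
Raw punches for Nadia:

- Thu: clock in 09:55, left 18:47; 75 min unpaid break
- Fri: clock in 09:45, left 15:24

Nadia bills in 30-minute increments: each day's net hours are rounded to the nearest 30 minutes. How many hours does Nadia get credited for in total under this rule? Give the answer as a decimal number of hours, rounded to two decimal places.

13.00 hours

Thu: 09:55–18:47 = 8 h 52 min − 75 min = 7 h 37 min → rounds to 7 h 30 min
Fri: 09:45–15:24 = 5 h 39 min → rounds to 5 h 30 min
Total credited: 13 h 0 min.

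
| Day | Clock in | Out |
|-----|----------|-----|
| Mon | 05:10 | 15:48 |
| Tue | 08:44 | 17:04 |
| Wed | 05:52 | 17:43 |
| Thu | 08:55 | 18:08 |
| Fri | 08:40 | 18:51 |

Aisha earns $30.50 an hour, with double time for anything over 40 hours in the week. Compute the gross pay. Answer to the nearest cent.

Mon: 05:10–15:48 = 10 h 38 min
Tue: 08:44–17:04 = 8 h 20 min
Wed: 05:52–17:43 = 11 h 51 min
Thu: 08:55–18:08 = 9 h 13 min
Fri: 08:40–18:51 = 10 h 11 min
Total worked: 50 h 13 min = 3013 min.
Regular 40 h 0 min = 2400 min at $30.50/h; overtime 10 h 13 min = 613 min at $61.00/h.
Pay = (2400 × $30.50 + 613 × $61.00) ÷ 60 = $1843.22.

$1843.22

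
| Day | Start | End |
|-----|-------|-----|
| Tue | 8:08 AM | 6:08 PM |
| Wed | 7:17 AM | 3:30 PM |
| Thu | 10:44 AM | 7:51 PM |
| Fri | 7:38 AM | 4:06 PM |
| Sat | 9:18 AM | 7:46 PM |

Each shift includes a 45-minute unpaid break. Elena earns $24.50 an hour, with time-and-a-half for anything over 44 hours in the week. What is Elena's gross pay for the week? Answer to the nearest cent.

$1041.66

Tue: 8:08 AM–6:08 PM = 10 h 0 min; less 45 min break → 9 h 15 min
Wed: 7:17 AM–3:30 PM = 8 h 13 min; less 45 min break → 7 h 28 min
Thu: 10:44 AM–7:51 PM = 9 h 7 min; less 45 min break → 8 h 22 min
Fri: 7:38 AM–4:06 PM = 8 h 28 min; less 45 min break → 7 h 43 min
Sat: 9:18 AM–7:46 PM = 10 h 28 min; less 45 min break → 9 h 43 min
Total worked: 42 h 31 min = 2551 min.
Regular 42 h 31 min = 2551 min at $24.50/h; overtime 0 h 0 min = 0 min at $36.75/h.
Pay = (2551 × $24.50 + 0 × $36.75) ÷ 60 = $1041.66.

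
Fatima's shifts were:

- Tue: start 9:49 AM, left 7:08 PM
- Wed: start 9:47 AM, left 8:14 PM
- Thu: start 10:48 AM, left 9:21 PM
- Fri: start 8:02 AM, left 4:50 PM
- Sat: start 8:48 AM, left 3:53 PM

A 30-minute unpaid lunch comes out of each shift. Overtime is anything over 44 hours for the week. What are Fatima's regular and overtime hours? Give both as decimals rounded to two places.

Tue: 9:49 AM–7:08 PM = 9 h 19 min; less 30 min break → 8 h 49 min
Wed: 9:47 AM–8:14 PM = 10 h 27 min; less 30 min break → 9 h 57 min
Thu: 10:48 AM–9:21 PM = 10 h 33 min; less 30 min break → 10 h 3 min
Fri: 8:02 AM–4:50 PM = 8 h 48 min; less 30 min break → 8 h 18 min
Sat: 8:48 AM–3:53 PM = 7 h 5 min; less 30 min break → 6 h 35 min
Total worked: 43 h 42 min = 43.70 h.
Threshold 44 h → overtime 0 h 0 min, regular 43 h 42 min.

Regular 43.70 hours, overtime 0.00 hours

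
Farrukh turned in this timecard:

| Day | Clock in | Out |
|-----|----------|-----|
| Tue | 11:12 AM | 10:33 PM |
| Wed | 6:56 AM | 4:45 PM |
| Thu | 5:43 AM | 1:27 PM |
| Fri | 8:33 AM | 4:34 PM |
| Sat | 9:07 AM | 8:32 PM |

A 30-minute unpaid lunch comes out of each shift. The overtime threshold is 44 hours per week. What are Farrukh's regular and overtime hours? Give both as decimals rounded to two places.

Regular 44.00 hours, overtime 1.83 hours

Tue: 11:12 AM–10:33 PM = 11 h 21 min; less 30 min break → 10 h 51 min
Wed: 6:56 AM–4:45 PM = 9 h 49 min; less 30 min break → 9 h 19 min
Thu: 5:43 AM–1:27 PM = 7 h 44 min; less 30 min break → 7 h 14 min
Fri: 8:33 AM–4:34 PM = 8 h 1 min; less 30 min break → 7 h 31 min
Sat: 9:07 AM–8:32 PM = 11 h 25 min; less 30 min break → 10 h 55 min
Total worked: 45 h 50 min = 45.83 h.
Threshold 44 h → overtime 1 h 50 min, regular 44 h 0 min.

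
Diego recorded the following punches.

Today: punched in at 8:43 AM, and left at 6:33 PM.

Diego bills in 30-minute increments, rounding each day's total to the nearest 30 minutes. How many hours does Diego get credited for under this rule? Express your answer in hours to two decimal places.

10.00 hours

Today: 8:43 AM–6:33 PM = 9 h 50 min → rounds to 10 h 0 min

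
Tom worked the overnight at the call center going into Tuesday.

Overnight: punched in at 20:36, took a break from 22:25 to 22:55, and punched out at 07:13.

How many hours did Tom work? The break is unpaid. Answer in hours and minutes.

10 h 7 min

Overnight: 20:36 → midnight = 3 h 24 min; midnight → 07:13 = 7 h 13 min; span 10 h 37 min; less 30 min break → 10 h 7 min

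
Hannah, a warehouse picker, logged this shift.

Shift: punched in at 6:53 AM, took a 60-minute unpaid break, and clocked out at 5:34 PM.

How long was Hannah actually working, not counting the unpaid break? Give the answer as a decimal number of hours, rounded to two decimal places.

Shift: 6:53 AM–5:34 PM = 10 h 41 min; less 60 min break → 9 h 41 min

9.68 hours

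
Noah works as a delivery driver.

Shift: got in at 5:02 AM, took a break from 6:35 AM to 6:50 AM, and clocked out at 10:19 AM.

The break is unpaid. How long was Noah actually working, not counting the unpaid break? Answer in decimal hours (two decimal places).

Shift: 5:02 AM–10:19 AM = 5 h 17 min; less 15 min break → 5 h 2 min

5.03 hours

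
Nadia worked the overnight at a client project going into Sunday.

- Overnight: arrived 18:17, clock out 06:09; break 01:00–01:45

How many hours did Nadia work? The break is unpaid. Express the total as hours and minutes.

11 h 7 min

Overnight: 18:17 → midnight = 5 h 43 min; midnight → 06:09 = 6 h 9 min; span 11 h 52 min; less 45 min break → 11 h 7 min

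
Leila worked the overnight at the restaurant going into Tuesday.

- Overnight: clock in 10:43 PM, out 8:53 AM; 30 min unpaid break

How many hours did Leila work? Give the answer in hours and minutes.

Overnight: 10:43 PM → midnight = 1 h 17 min; midnight → 8:53 AM = 8 h 53 min; span 10 h 10 min; less 30 min break → 9 h 40 min

9 h 40 min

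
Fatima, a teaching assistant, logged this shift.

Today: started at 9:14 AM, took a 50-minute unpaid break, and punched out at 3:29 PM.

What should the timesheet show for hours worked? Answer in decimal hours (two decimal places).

Today: 9:14 AM–3:29 PM = 6 h 15 min; less 50 min break → 5 h 25 min

5.42 hours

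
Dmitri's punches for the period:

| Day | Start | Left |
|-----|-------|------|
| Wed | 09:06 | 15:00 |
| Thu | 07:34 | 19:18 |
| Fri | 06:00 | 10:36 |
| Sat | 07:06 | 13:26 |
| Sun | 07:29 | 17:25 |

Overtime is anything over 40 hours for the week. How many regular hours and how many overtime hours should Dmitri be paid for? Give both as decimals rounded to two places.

Regular 38.50 hours, overtime 0.00 hours

Wed: 09:06–15:00 = 5 h 54 min
Thu: 07:34–19:18 = 11 h 44 min
Fri: 06:00–10:36 = 4 h 36 min
Sat: 07:06–13:26 = 6 h 20 min
Sun: 07:29–17:25 = 9 h 56 min
Total worked: 38 h 30 min = 38.50 h.
Threshold 40 h → overtime 0 h 0 min, regular 38 h 30 min.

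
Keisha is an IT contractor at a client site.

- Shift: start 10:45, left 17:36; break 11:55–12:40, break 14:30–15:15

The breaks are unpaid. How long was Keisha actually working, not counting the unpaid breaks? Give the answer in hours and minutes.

Shift: 10:45–17:36 = 6 h 51 min; less 90 min break → 5 h 21 min

5 h 21 min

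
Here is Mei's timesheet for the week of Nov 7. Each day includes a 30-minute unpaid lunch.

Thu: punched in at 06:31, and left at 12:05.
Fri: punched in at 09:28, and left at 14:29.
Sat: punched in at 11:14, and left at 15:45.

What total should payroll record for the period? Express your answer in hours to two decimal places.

Thu: 06:31–12:05 = 5 h 34 min; less 30 min break → 5 h 4 min
Fri: 09:28–14:29 = 5 h 1 min; less 30 min break → 4 h 31 min
Sat: 11:14–15:45 = 4 h 31 min; less 30 min break → 4 h 1 min
Total: 5 h 4 min + 4 h 31 min + 4 h 1 min = 13 h 36 min.

13.60 hours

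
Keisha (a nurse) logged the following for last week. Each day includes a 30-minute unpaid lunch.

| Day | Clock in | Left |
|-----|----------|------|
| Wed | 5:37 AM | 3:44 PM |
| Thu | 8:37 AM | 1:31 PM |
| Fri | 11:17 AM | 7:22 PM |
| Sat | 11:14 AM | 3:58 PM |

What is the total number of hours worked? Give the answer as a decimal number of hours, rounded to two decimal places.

Wed: 5:37 AM–3:44 PM = 10 h 7 min; less 30 min break → 9 h 37 min
Thu: 8:37 AM–1:31 PM = 4 h 54 min; less 30 min break → 4 h 24 min
Fri: 11:17 AM–7:22 PM = 8 h 5 min; less 30 min break → 7 h 35 min
Sat: 11:14 AM–3:58 PM = 4 h 44 min; less 30 min break → 4 h 14 min
Total: 9 h 37 min + 4 h 24 min + 7 h 35 min + 4 h 14 min = 25 h 50 min.

25.83 hours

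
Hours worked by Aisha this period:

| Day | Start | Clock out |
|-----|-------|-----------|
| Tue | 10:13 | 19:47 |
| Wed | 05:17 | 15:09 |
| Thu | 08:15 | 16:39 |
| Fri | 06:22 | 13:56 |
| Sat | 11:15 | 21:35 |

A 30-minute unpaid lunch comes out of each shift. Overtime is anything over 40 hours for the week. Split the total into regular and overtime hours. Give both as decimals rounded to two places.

Tue: 10:13–19:47 = 9 h 34 min; less 30 min break → 9 h 4 min
Wed: 05:17–15:09 = 9 h 52 min; less 30 min break → 9 h 22 min
Thu: 08:15–16:39 = 8 h 24 min; less 30 min break → 7 h 54 min
Fri: 06:22–13:56 = 7 h 34 min; less 30 min break → 7 h 4 min
Sat: 11:15–21:35 = 10 h 20 min; less 30 min break → 9 h 50 min
Total worked: 43 h 14 min = 43.23 h.
Threshold 40 h → overtime 3 h 14 min, regular 40 h 0 min.

Regular 40.00 hours, overtime 3.23 hours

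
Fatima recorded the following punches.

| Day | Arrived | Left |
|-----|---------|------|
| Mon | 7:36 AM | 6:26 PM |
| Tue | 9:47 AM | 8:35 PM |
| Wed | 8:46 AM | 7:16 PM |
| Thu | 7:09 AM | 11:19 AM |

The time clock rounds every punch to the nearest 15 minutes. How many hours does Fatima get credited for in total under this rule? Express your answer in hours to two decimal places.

36.25 hours

Mon: in 7:36 AM→7:30 AM, out 6:26 PM→6:30 PM; 11 h 0 min
Tue: in 9:47 AM→9:45 AM, out 8:35 PM→8:30 PM; 10 h 45 min
Wed: in 8:46 AM→8:45 AM, out 7:16 PM→7:15 PM; 10 h 30 min
Thu: in 7:09 AM→7:15 AM, out 11:19 AM→11:15 AM; 4 h 0 min
Total credited: 36 h 15 min.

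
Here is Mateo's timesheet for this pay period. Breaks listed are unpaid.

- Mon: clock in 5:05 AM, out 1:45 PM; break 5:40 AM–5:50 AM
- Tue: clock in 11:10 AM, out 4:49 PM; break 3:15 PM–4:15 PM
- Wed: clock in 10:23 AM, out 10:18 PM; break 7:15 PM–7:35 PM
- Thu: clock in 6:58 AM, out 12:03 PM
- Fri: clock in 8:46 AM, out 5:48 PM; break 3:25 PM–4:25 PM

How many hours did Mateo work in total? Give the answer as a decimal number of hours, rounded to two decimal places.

37.85 hours

Mon: 5:05 AM–1:45 PM = 8 h 40 min; less 10 min break → 8 h 30 min
Tue: 11:10 AM–4:49 PM = 5 h 39 min; less 60 min break → 4 h 39 min
Wed: 10:23 AM–10:18 PM = 11 h 55 min; less 20 min break → 11 h 35 min
Thu: 6:58 AM–12:03 PM = 5 h 5 min
Fri: 8:46 AM–5:48 PM = 9 h 2 min; less 60 min break → 8 h 2 min
Total: 8 h 30 min + 4 h 39 min + 11 h 35 min + 5 h 5 min + 8 h 2 min = 37 h 51 min.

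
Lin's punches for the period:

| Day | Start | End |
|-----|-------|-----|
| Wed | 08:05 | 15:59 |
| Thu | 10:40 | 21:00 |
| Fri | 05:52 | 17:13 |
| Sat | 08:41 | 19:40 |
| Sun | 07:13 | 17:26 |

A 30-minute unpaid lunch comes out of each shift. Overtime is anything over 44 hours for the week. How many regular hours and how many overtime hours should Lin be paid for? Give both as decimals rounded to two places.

Wed: 08:05–15:59 = 7 h 54 min; less 30 min break → 7 h 24 min
Thu: 10:40–21:00 = 10 h 20 min; less 30 min break → 9 h 50 min
Fri: 05:52–17:13 = 11 h 21 min; less 30 min break → 10 h 51 min
Sat: 08:41–19:40 = 10 h 59 min; less 30 min break → 10 h 29 min
Sun: 07:13–17:26 = 10 h 13 min; less 30 min break → 9 h 43 min
Total worked: 48 h 17 min = 48.28 h.
Threshold 44 h → overtime 4 h 17 min, regular 44 h 0 min.

Regular 44.00 hours, overtime 4.28 hours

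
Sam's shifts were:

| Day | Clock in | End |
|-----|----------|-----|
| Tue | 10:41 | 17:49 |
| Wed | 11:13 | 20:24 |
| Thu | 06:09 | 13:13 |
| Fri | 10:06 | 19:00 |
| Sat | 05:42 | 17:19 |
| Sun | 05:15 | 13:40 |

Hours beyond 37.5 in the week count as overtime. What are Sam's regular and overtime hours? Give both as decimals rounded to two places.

Tue: 10:41–17:49 = 7 h 8 min
Wed: 11:13–20:24 = 9 h 11 min
Thu: 06:09–13:13 = 7 h 4 min
Fri: 10:06–19:00 = 8 h 54 min
Sat: 05:42–17:19 = 11 h 37 min
Sun: 05:15–13:40 = 8 h 25 min
Total worked: 52 h 19 min = 52.32 h.
Threshold 37.5 h → overtime 14 h 49 min, regular 37 h 30 min.

Regular 37.50 hours, overtime 14.82 hours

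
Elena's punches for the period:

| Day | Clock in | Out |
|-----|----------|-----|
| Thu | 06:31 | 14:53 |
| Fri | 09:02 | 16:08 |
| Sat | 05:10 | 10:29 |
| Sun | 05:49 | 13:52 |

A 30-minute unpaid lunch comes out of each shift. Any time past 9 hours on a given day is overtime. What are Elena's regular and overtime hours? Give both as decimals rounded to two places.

Regular 26.83 hours, overtime 0.00 hours

Thu: 06:31–14:53 = 8 h 22 min; less 30 min break → 7 h 52 min
Fri: 09:02–16:08 = 7 h 6 min; less 30 min break → 6 h 36 min
Sat: 05:10–10:29 = 5 h 19 min; less 30 min break → 4 h 49 min
Sun: 05:49–13:52 = 8 h 3 min; less 30 min break → 7 h 33 min
Thu reg 7 h 52 min / OT 0 h 0 min; Fri reg 6 h 36 min / OT 0 h 0 min; Sat reg 4 h 49 min / OT 0 h 0 min; Sun reg 7 h 33 min / OT 0 h 0 min.
Totals: regular 26 h 50 min, overtime 0 h 0 min.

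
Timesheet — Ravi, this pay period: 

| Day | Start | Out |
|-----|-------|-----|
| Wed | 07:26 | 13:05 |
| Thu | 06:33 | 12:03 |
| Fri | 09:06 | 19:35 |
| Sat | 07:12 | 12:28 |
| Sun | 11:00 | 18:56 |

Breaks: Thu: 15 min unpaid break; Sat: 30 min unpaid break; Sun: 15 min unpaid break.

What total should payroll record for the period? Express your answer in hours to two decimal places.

Wed: 07:26–13:05 = 5 h 39 min
Thu: 06:33–12:03 = 5 h 30 min; less 15 min break → 5 h 15 min
Fri: 09:06–19:35 = 10 h 29 min
Sat: 07:12–12:28 = 5 h 16 min; less 30 min break → 4 h 46 min
Sun: 11:00–18:56 = 7 h 56 min; less 15 min break → 7 h 41 min
Total: 5 h 39 min + 5 h 15 min + 10 h 29 min + 4 h 46 min + 7 h 41 min = 33 h 50 min.

33.83 hours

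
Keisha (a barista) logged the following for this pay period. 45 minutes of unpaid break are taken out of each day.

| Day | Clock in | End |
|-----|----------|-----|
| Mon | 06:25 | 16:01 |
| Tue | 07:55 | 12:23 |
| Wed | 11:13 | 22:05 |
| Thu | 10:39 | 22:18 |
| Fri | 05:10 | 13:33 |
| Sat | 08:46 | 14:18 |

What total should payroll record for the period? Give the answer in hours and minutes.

Mon: 06:25–16:01 = 9 h 36 min; less 45 min break → 8 h 51 min
Tue: 07:55–12:23 = 4 h 28 min; less 45 min break → 3 h 43 min
Wed: 11:13–22:05 = 10 h 52 min; less 45 min break → 10 h 7 min
Thu: 10:39–22:18 = 11 h 39 min; less 45 min break → 10 h 54 min
Fri: 05:10–13:33 = 8 h 23 min; less 45 min break → 7 h 38 min
Sat: 08:46–14:18 = 5 h 32 min; less 45 min break → 4 h 47 min
Total: 8 h 51 min + 3 h 43 min + 10 h 7 min + 10 h 54 min + 7 h 38 min + 4 h 47 min = 46 h 0 min.

46 h 0 min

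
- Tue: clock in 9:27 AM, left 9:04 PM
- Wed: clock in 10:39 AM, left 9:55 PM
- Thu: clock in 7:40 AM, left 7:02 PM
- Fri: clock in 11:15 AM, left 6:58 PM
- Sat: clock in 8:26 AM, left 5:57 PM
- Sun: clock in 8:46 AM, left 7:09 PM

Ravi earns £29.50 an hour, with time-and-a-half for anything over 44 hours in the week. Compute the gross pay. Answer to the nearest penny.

£2088.60

Tue: 9:27 AM–9:04 PM = 11 h 37 min
Wed: 10:39 AM–9:55 PM = 11 h 16 min
Thu: 7:40 AM–7:02 PM = 11 h 22 min
Fri: 11:15 AM–6:58 PM = 7 h 43 min
Sat: 8:26 AM–5:57 PM = 9 h 31 min
Sun: 8:46 AM–7:09 PM = 10 h 23 min
Total worked: 61 h 52 min = 3712 min.
Regular 44 h 0 min = 2640 min at £29.50/h; overtime 17 h 52 min = 1072 min at £44.25/h.
Pay = (2640 × £29.50 + 1072 × £44.25) ÷ 60 = £2088.60.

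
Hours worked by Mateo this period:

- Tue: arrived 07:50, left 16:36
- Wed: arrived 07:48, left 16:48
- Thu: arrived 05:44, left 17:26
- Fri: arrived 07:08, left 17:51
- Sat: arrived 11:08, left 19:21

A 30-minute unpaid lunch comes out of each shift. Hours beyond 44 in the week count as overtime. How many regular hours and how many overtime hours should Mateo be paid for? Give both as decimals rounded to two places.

Regular 44.00 hours, overtime 1.90 hours

Tue: 07:50–16:36 = 8 h 46 min; less 30 min break → 8 h 16 min
Wed: 07:48–16:48 = 9 h 0 min; less 30 min break → 8 h 30 min
Thu: 05:44–17:26 = 11 h 42 min; less 30 min break → 11 h 12 min
Fri: 07:08–17:51 = 10 h 43 min; less 30 min break → 10 h 13 min
Sat: 11:08–19:21 = 8 h 13 min; less 30 min break → 7 h 43 min
Total worked: 45 h 54 min = 45.90 h.
Threshold 44 h → overtime 1 h 54 min, regular 44 h 0 min.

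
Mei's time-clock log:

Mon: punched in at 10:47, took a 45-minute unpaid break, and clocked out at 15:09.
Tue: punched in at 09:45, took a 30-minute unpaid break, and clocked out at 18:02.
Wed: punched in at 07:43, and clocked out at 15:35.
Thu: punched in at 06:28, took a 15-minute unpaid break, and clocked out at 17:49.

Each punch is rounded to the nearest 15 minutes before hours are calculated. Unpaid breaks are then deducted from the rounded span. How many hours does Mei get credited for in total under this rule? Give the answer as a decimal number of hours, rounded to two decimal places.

30.25 hours

Mon: in 10:47→10:45, out 15:09→15:15; 4 h 30 min − 45 min = 3 h 45 min
Tue: in 09:45→09:45, out 18:02→18:00; 8 h 15 min − 30 min = 7 h 45 min
Wed: in 07:43→07:45, out 15:35→15:30; 7 h 45 min
Thu: in 06:28→06:30, out 17:49→17:45; 11 h 15 min − 15 min = 11 h 0 min
Total credited: 30 h 15 min.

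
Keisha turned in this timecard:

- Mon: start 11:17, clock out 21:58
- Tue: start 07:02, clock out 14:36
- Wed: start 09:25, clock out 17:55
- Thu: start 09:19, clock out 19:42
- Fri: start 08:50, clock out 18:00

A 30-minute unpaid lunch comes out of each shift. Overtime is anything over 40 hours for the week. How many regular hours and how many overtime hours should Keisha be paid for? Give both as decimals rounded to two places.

Regular 40.00 hours, overtime 3.80 hours

Mon: 11:17–21:58 = 10 h 41 min; less 30 min break → 10 h 11 min
Tue: 07:02–14:36 = 7 h 34 min; less 30 min break → 7 h 4 min
Wed: 09:25–17:55 = 8 h 30 min; less 30 min break → 8 h 0 min
Thu: 09:19–19:42 = 10 h 23 min; less 30 min break → 9 h 53 min
Fri: 08:50–18:00 = 9 h 10 min; less 30 min break → 8 h 40 min
Total worked: 43 h 48 min = 43.80 h.
Threshold 40 h → overtime 3 h 48 min, regular 40 h 0 min.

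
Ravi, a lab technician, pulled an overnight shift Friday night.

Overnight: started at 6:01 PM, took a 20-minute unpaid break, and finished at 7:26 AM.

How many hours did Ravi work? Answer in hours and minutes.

13 h 5 min

Overnight: 6:01 PM → midnight = 5 h 59 min; midnight → 7:26 AM = 7 h 26 min; span 13 h 25 min; less 20 min break → 13 h 5 min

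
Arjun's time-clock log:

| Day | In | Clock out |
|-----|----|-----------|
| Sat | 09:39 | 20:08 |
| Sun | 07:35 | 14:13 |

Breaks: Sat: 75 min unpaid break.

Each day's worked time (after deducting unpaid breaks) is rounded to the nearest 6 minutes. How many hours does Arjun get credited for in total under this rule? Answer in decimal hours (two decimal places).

Sat: 09:39–20:08 = 10 h 29 min − 75 min = 9 h 14 min → rounds to 9 h 12 min
Sun: 07:35–14:13 = 6 h 38 min → rounds to 6 h 36 min
Total credited: 15 h 48 min.

15.80 hours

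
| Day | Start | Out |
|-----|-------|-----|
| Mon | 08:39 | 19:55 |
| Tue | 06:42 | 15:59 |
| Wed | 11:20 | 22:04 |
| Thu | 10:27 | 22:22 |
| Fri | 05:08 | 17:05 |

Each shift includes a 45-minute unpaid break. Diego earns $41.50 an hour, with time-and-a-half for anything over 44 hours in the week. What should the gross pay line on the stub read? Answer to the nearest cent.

Mon: 08:39–19:55 = 11 h 16 min; less 45 min break → 10 h 31 min
Tue: 06:42–15:59 = 9 h 17 min; less 45 min break → 8 h 32 min
Wed: 11:20–22:04 = 10 h 44 min; less 45 min break → 9 h 59 min
Thu: 10:27–22:22 = 11 h 55 min; less 45 min break → 11 h 10 min
Fri: 05:08–17:05 = 11 h 57 min; less 45 min break → 11 h 12 min
Total worked: 51 h 24 min = 3084 min.
Regular 44 h 0 min = 2640 min at $41.50/h; overtime 7 h 24 min = 444 min at $62.25/h.
Pay = (2640 × $41.50 + 444 × $62.25) ÷ 60 = $2286.65.

$2286.65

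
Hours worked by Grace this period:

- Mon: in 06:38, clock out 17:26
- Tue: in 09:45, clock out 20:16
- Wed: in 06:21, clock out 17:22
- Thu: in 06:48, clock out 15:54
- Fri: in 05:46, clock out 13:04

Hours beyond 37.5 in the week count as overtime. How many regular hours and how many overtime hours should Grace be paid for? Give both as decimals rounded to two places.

Regular 37.50 hours, overtime 11.23 hours

Mon: 06:38–17:26 = 10 h 48 min
Tue: 09:45–20:16 = 10 h 31 min
Wed: 06:21–17:22 = 11 h 1 min
Thu: 06:48–15:54 = 9 h 6 min
Fri: 05:46–13:04 = 7 h 18 min
Total worked: 48 h 44 min = 48.73 h.
Threshold 37.5 h → overtime 11 h 14 min, regular 37 h 30 min.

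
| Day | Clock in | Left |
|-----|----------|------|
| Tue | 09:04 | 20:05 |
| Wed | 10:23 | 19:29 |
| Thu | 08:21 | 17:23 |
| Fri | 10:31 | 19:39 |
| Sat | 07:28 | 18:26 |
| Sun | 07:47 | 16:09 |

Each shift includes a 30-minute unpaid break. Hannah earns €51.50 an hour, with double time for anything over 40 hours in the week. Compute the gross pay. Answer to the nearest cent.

Tue: 09:04–20:05 = 11 h 1 min; less 30 min break → 10 h 31 min
Wed: 10:23–19:29 = 9 h 6 min; less 30 min break → 8 h 36 min
Thu: 08:21–17:23 = 9 h 2 min; less 30 min break → 8 h 32 min
Fri: 10:31–19:39 = 9 h 8 min; less 30 min break → 8 h 38 min
Sat: 07:28–18:26 = 10 h 58 min; less 30 min break → 10 h 28 min
Sun: 07:47–16:09 = 8 h 22 min; less 30 min break → 7 h 52 min
Total worked: 54 h 37 min = 3277 min.
Regular 40 h 0 min = 2400 min at €51.50/h; overtime 14 h 37 min = 877 min at €103.00/h.
Pay = (2400 × €51.50 + 877 × €103.00) ÷ 60 = €3565.52.

€3565.52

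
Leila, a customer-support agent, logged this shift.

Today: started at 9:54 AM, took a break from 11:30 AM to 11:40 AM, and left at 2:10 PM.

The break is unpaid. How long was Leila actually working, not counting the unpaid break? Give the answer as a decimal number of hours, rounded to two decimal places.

4.10 hours

Today: 9:54 AM–2:10 PM = 4 h 16 min; less 10 min break → 4 h 6 min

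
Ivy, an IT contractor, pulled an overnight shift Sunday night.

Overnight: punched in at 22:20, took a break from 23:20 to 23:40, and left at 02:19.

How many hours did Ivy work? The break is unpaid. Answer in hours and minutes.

Overnight: 22:20 → midnight = 1 h 40 min; midnight → 02:19 = 2 h 19 min; span 3 h 59 min; less 20 min break → 3 h 39 min

3 h 39 min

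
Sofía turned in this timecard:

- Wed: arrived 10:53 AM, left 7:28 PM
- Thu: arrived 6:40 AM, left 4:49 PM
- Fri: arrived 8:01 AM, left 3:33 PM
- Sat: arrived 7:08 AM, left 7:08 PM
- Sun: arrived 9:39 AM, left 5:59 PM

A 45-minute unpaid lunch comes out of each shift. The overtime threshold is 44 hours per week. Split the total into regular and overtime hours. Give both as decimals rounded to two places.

Regular 42.85 hours, overtime 0.00 hours

Wed: 10:53 AM–7:28 PM = 8 h 35 min; less 45 min break → 7 h 50 min
Thu: 6:40 AM–4:49 PM = 10 h 9 min; less 45 min break → 9 h 24 min
Fri: 8:01 AM–3:33 PM = 7 h 32 min; less 45 min break → 6 h 47 min
Sat: 7:08 AM–7:08 PM = 12 h 0 min; less 45 min break → 11 h 15 min
Sun: 9:39 AM–5:59 PM = 8 h 20 min; less 45 min break → 7 h 35 min
Total worked: 42 h 51 min = 42.85 h.
Threshold 44 h → overtime 0 h 0 min, regular 42 h 51 min.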